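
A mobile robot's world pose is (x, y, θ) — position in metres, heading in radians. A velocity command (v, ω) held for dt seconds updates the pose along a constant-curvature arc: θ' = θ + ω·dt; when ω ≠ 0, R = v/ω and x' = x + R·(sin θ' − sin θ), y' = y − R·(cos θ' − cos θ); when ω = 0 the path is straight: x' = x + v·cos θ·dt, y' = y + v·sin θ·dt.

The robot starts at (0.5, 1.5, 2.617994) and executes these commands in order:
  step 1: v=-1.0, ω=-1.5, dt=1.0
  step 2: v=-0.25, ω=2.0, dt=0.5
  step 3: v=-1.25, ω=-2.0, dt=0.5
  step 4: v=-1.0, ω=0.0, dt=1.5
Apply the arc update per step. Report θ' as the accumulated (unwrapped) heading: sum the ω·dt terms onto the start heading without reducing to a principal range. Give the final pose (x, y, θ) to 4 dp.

step 1: θ'=1.1180 (R=0.6667) → pose (0.7661, 0.6310, 1.1180)
step 2: θ'=2.1180 (R=-0.1250) → pose (0.7718, 0.5113, 2.1180)
step 3: θ'=1.1180 (R=0.6250) → pose (0.8001, -0.0873, 1.1180)
step 4: θ'=1.1180 (straight) → pose (0.1438, -1.4362, 1.1180)

(0.1438, -1.4362, 1.1180)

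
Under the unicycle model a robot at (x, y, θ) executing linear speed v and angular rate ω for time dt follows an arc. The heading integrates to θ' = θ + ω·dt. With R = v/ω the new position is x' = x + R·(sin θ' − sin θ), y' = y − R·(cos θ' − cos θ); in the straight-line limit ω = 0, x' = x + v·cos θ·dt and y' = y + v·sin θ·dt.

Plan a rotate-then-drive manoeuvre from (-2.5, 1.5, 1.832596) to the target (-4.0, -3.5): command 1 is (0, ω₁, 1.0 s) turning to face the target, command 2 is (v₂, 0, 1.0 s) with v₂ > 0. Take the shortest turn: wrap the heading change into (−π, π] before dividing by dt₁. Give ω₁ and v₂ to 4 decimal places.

heading to target = atan2(-3.5−1.5, -4−-2.5) = -1.8623
Δθ = wrap(-1.8623 − 1.8326) = 2.5883; ω₁ = Δθ/dt₁ = 2.5883
distance = √((-4−-2.5)² + (-3.5−1.5)²) = 5.2202; v₂ = distance/dt₂ = 5.2202

ω₁ = 2.5883, v₂ = 5.2202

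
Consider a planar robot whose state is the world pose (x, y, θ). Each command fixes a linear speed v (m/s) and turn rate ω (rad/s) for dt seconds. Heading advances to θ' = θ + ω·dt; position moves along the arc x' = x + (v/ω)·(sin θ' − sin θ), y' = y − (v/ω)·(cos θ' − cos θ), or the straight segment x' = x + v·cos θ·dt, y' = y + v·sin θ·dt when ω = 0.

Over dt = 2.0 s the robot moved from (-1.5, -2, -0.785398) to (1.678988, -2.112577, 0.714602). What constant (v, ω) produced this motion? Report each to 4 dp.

Δθ = 0.714602 − -0.785398 = 1.500000
ω = Δθ/dt = 1.500000/2.0 = 0.7500
R = Δx/(sin θ' − sin θ) = 2.3333
v = R·ω = 2.3333·0.7500 = 1.7500

v = 1.7500, ω = 0.7500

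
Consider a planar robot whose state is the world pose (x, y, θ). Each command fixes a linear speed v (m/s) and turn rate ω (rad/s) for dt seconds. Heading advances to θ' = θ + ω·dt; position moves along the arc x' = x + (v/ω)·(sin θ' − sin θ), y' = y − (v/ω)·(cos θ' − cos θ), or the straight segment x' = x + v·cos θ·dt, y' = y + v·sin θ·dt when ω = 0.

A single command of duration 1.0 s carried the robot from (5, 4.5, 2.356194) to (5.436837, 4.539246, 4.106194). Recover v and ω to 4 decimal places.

Δθ = 4.106194 − 2.356194 = 1.750000
ω = Δθ/dt = 1.750000/1.0 = 1.7500
R = Δx/(sin θ' − sin θ) = -0.2857
v = R·ω = -0.2857·1.7500 = -0.5000

v = -0.5000, ω = 1.7500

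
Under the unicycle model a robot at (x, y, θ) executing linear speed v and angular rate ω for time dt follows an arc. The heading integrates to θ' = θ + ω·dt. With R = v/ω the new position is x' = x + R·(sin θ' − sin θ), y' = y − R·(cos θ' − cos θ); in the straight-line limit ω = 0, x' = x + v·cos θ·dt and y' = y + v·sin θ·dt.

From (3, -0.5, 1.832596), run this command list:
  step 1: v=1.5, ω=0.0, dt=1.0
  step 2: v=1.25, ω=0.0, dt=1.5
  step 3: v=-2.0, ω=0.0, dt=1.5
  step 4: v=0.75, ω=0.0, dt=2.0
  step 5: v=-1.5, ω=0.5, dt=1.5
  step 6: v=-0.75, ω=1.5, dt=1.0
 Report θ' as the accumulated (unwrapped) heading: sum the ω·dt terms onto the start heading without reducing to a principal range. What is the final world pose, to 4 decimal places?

step 1: θ'=1.8326 (straight) → pose (2.6118, 0.9489, 1.8326)
step 2: θ'=1.8326 (straight) → pose (2.1265, 2.7600, 1.8326)
step 3: θ'=1.8326 (straight) → pose (2.9029, -0.1378, 1.8326)
step 4: θ'=1.8326 (straight) → pose (2.5147, 1.3111, 1.8326)
step 5: θ'=2.5826 (R=-3.0000) → pose (3.8215, -0.4558, 2.5826)
step 6: θ'=4.0826 (R=-0.5000) → pose (4.4907, -0.3264, 4.0826)

(4.4907, -0.3264, 4.0826)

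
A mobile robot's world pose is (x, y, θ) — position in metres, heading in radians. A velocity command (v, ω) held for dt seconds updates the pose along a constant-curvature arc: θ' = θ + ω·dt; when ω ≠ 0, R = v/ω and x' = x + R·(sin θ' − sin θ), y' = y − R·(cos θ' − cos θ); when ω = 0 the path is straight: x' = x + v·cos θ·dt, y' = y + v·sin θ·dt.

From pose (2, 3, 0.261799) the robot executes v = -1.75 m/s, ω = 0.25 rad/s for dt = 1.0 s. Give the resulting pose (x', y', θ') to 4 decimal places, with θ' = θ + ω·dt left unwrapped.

θ' = 0.2618 + 0.25·1.0 = 0.5118
R = v/ω = -1.75/0.25 = -7.0000
x' = 2 + -7.0000·(sin 0.5118 − sin 0.2618) = 0.3835
y' = 3 − -7.0000·(cos 0.5118 − cos 0.2618) = 2.3416

(0.3835, 2.3416, 0.5118)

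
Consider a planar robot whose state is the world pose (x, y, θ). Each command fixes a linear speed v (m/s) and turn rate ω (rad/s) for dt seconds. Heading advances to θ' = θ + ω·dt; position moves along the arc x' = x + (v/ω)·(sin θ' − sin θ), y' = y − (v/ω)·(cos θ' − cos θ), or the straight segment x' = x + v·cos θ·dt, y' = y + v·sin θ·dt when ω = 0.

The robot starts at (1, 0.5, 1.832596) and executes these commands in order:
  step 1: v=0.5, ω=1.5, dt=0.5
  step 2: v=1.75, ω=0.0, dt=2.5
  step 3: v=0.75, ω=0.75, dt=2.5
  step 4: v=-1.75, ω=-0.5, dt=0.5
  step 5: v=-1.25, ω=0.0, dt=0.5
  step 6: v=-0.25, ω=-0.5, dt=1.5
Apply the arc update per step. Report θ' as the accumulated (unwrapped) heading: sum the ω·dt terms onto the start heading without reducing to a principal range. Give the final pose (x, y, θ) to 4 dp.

(-3.4443, 4.0118, 3.4576)

step 1: θ'=2.5826 (R=0.3333) → pose (0.8548, 0.6963, 2.5826)
step 2: θ'=2.5826 (straight) → pose (-2.8543, 3.0165, 2.5826)
step 3: θ'=4.4576 (R=1.0000) → pose (-4.3523, 2.4208, 4.4576)
step 4: θ'=4.2076 (R=3.5000) → pose (-4.0288, 3.2313, 4.2076)
step 5: θ'=4.2076 (straight) → pose (-3.7265, 3.7784, 4.2076)
step 6: θ'=3.4576 (R=0.5000) → pose (-3.4443, 4.0118, 3.4576)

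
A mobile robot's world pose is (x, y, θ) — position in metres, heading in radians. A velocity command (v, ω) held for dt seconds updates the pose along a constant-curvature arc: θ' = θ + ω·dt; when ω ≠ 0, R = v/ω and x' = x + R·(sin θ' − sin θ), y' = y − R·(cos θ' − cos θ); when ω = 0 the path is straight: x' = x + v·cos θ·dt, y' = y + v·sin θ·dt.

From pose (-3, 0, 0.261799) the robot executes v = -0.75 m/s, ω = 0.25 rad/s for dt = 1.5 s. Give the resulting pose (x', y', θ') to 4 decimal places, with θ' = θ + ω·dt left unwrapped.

θ' = 0.2618 + 0.25·1.5 = 0.6368
R = v/ω = -0.75/0.25 = -3.0000
x' = -3 + -3.0000·(sin 0.6368 − sin 0.2618) = -4.0074
y' = 0 − -3.0000·(cos 0.6368 − cos 0.2618) = -0.4858

(-4.0074, -0.4858, 0.6368)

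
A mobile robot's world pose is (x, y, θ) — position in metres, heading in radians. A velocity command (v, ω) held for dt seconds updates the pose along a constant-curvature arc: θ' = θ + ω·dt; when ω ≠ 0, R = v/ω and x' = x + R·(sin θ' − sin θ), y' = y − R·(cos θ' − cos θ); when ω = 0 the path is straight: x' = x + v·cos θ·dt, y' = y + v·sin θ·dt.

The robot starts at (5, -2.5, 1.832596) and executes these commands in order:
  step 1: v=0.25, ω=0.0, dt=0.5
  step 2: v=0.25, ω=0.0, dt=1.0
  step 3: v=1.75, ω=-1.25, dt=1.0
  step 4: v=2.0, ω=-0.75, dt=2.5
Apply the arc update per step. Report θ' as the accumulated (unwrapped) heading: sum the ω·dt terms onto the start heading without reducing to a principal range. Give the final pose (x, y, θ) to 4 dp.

(9.5161, -2.1003, -1.2924)

step 1: θ'=1.8326 (straight) → pose (4.9676, -2.3793, 1.8326)
step 2: θ'=1.8326 (straight) → pose (4.9029, -2.1378, 1.8326)
step 3: θ'=0.5826 (R=-1.4000) → pose (5.4850, -0.6064, 0.5826)
step 4: θ'=-1.2924 (R=-2.6667) → pose (9.5161, -2.1003, -1.2924)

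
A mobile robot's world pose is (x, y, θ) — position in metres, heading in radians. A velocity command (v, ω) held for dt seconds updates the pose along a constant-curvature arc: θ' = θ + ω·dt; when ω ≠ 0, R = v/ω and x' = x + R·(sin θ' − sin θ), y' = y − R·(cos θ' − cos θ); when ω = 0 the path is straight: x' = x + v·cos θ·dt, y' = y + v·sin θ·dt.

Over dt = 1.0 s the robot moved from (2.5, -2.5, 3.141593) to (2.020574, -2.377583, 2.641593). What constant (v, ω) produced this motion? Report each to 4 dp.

v = 0.5000, ω = -0.5000

Δθ = 2.641593 − 3.141593 = -0.500000
ω = Δθ/dt = -0.500000/1.0 = -0.5000
R = Δx/(sin θ' − sin θ) = -1.0000
v = R·ω = -1.0000·-0.5000 = 0.5000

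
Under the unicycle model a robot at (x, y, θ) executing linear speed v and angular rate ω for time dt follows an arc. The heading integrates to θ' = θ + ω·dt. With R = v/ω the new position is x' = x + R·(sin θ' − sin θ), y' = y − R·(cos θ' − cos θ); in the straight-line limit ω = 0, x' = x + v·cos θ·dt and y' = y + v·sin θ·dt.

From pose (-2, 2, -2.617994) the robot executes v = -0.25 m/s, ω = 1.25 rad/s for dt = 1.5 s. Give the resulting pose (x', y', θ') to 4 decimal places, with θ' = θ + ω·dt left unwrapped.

θ' = -2.6180 + 1.25·1.5 = -0.7430
R = v/ω = -0.25/1.25 = -0.2000
x' = -2 + -0.2000·(sin -0.7430 − sin -2.6180) = -1.9647
y' = 2 − -0.2000·(cos -0.7430 − cos -2.6180) = 2.3205

(-1.9647, 2.3205, -0.7430)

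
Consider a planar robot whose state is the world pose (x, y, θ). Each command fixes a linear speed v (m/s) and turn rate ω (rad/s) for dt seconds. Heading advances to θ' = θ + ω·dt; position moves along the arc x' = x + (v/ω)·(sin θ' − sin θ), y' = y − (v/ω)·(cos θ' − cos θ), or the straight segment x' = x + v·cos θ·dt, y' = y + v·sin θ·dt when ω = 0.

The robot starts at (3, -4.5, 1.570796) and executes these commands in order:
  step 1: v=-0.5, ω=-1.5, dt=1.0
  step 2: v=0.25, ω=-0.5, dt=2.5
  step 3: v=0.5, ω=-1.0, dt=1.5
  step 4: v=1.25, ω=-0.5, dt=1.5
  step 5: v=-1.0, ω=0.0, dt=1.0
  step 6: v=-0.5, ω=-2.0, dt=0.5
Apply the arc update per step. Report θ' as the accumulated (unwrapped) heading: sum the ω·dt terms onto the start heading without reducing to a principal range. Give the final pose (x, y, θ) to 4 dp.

step 1: θ'=0.0708 (R=0.3333) → pose (2.6902, -4.8325, 0.0708)
step 2: θ'=-1.1792 (R=-0.5000) → pose (3.1878, -5.1404, -1.1792)
step 3: θ'=-2.6792 (R=-0.5000) → pose (2.9487, -5.7787, -2.6792)
step 4: θ'=-3.4292 (R=-2.5000) → pose (1.1243, -5.9386, -3.4292)
step 5: θ'=-3.4292 (straight) → pose (2.0832, -6.2222, -3.4292)
step 6: θ'=-4.4292 (R=0.2500) → pose (2.2523, -6.3921, -4.4292)

(2.2523, -6.3921, -4.4292)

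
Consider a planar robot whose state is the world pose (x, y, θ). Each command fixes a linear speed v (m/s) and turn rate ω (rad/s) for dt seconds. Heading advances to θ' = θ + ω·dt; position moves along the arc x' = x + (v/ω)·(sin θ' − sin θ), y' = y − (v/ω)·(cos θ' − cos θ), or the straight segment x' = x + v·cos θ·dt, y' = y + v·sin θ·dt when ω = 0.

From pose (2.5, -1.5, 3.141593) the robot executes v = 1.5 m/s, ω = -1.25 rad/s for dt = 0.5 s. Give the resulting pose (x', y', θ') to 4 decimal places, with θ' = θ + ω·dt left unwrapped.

θ' = 3.1416 + -1.25·0.5 = 2.5166
R = v/ω = 1.5/-1.25 = -1.2000
x' = 2.5 + -1.2000·(sin 2.5166 − sin 3.1416) = 1.7979
y' = -1.5 − -1.2000·(cos 2.5166 − cos 3.1416) = -1.2732

(1.7979, -1.2732, 2.5166)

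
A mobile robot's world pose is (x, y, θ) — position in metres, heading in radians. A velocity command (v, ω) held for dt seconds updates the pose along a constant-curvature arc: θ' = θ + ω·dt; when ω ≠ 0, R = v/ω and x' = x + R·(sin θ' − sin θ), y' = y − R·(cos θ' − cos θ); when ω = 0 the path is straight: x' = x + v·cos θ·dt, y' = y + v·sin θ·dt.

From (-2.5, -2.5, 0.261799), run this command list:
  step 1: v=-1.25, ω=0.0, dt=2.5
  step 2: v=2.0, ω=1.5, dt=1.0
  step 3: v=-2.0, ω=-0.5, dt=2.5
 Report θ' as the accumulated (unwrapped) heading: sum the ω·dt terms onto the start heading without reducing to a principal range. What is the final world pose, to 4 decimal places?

(-6.5228, -6.0146, 0.5118)

step 1: θ'=0.2618 (straight) → pose (-5.5185, -3.3088, 0.2618)
step 2: θ'=1.7618 (R=1.3333) → pose (-4.5545, -1.7678, 1.7618)
step 3: θ'=0.5118 (R=4.0000) → pose (-6.5228, -6.0146, 0.5118)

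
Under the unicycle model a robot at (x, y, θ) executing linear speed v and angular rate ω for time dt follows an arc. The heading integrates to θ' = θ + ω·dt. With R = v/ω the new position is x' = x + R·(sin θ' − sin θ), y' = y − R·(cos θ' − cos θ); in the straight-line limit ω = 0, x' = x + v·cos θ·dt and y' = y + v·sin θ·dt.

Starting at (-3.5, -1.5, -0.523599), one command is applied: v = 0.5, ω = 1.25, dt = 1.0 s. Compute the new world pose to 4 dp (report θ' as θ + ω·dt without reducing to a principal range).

θ' = -0.5236 + 1.25·1.0 = 0.7264
R = v/ω = 0.5/1.25 = 0.4000
x' = -3.5 + 0.4000·(sin 0.7264 − sin -0.5236) = -3.0343
y' = -1.5 − 0.4000·(cos 0.7264 − cos -0.5236) = -1.4526

(-3.0343, -1.4526, 0.7264)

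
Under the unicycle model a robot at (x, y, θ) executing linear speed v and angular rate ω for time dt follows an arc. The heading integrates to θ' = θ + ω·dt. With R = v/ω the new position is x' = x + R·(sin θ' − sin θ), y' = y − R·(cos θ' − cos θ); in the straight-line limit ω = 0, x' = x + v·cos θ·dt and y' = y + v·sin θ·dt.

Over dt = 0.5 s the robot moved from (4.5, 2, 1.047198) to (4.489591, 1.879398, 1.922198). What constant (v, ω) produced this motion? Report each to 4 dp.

v = -0.2500, ω = 1.7500

Δθ = 1.922198 − 1.047198 = 0.875000
ω = Δθ/dt = 0.875000/0.5 = 1.7500
R = −Δy/(cos θ' − cos θ) = -0.1429
v = R·ω = -0.1429·1.7500 = -0.2500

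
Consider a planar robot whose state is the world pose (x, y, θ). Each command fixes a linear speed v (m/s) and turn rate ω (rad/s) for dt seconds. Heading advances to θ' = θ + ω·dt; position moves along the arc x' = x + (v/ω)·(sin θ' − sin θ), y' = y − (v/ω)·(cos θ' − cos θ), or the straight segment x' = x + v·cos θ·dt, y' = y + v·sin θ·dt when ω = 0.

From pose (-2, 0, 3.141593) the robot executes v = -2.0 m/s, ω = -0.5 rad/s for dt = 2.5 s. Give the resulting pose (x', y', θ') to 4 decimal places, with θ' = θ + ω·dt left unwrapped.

(1.7959, -2.7387, 1.8916)

θ' = 3.1416 + -0.5·2.5 = 1.8916
R = v/ω = -2.0/-0.5 = 4.0000
x' = -2 + 4.0000·(sin 1.8916 − sin 3.1416) = 1.7959
y' = 0 − 4.0000·(cos 1.8916 − cos 3.1416) = -2.7387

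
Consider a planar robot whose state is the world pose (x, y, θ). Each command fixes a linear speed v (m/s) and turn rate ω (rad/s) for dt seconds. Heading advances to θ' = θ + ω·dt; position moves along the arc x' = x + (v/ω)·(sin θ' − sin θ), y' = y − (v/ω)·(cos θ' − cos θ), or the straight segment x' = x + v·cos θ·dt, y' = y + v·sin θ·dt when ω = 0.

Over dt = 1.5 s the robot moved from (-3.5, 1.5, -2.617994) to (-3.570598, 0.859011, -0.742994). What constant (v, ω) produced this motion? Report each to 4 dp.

Δθ = -0.742994 − -2.617994 = 1.875000
ω = Δθ/dt = 1.875000/1.5 = 1.2500
R = −Δy/(cos θ' − cos θ) = 0.4000
v = R·ω = 0.4000·1.2500 = 0.5000

v = 0.5000, ω = 1.2500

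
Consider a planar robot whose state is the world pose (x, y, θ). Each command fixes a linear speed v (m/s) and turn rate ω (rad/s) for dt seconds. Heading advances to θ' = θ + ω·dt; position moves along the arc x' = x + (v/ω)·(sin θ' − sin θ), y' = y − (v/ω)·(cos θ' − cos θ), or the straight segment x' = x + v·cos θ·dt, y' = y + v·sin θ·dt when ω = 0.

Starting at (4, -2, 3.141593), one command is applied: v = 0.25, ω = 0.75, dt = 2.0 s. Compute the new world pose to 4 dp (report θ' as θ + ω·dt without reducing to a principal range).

(3.6675, -2.3098, 4.6416)

θ' = 3.1416 + 0.75·2.0 = 4.6416
R = v/ω = 0.25/0.75 = 0.3333
x' = 4 + 0.3333·(sin 4.6416 − sin 3.1416) = 3.6675
y' = -2 − 0.3333·(cos 4.6416 − cos 3.1416) = -2.3098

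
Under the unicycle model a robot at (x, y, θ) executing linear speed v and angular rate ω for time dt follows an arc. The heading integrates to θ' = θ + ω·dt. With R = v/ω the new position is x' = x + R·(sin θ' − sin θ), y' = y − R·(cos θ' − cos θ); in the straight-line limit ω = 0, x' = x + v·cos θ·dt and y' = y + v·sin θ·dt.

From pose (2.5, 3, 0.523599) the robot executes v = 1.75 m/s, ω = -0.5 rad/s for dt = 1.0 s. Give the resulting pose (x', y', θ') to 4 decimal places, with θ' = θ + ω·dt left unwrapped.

(4.1674, 3.4679, 0.0236)

θ' = 0.5236 + -0.5·1.0 = 0.0236
R = v/ω = 1.75/-0.5 = -3.5000
x' = 2.5 + -3.5000·(sin 0.0236 − sin 0.5236) = 4.1674
y' = 3 − -3.5000·(cos 0.0236 − cos 0.5236) = 3.4679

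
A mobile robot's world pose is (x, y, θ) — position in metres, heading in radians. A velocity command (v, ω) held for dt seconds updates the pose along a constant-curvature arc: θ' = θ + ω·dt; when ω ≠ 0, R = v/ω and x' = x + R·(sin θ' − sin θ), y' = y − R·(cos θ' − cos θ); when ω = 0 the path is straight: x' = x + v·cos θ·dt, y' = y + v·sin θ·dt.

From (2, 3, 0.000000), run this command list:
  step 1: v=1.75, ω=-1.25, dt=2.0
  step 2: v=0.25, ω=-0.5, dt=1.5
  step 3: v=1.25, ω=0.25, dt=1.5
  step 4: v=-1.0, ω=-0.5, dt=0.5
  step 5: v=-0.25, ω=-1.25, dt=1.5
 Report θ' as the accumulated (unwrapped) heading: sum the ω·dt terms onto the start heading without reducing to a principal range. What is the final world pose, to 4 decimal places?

step 1: θ'=-2.5000 (R=-1.4000) → pose (2.8379, 0.4784, -2.5000)
step 2: θ'=-3.2500 (R=-0.5000) → pose (2.4845, 0.3819, -3.2500)
step 3: θ'=-2.8750 (R=5.0000) → pose (0.6263, 0.2346, -2.8750)
step 4: θ'=-3.1250 (R=2.0000) → pose (1.1200, 0.3050, -3.1250)
step 5: θ'=-5.0000 (R=0.2000) → pose (1.3151, 0.0483, -5.0000)

(1.3151, 0.0483, -5.0000)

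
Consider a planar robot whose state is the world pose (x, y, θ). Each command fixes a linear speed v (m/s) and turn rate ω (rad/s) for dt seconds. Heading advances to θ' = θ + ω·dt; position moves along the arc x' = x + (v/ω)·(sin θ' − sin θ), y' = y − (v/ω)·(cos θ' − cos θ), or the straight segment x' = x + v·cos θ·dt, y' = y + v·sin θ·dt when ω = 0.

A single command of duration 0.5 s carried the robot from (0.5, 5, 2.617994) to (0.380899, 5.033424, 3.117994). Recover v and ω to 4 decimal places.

Δθ = 3.117994 − 2.617994 = 0.500000
ω = Δθ/dt = 0.500000/0.5 = 1.0000
R = Δx/(sin θ' − sin θ) = 0.2500
v = R·ω = 0.2500·1.0000 = 0.2500

v = 0.2500, ω = 1.0000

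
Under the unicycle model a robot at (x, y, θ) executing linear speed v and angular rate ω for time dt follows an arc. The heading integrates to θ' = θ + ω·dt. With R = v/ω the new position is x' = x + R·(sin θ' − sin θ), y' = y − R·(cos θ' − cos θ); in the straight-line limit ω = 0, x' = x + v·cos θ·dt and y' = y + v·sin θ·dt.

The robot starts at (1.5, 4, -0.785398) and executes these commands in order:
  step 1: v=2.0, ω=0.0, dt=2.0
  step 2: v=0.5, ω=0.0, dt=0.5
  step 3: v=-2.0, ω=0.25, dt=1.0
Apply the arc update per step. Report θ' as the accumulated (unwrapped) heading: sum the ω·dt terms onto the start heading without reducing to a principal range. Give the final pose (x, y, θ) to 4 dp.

step 1: θ'=-0.7854 (straight) → pose (4.3284, 1.1716, -0.7854)
step 2: θ'=-0.7854 (straight) → pose (4.5052, 0.9948, -0.7854)
step 3: θ'=-0.5354 (R=-8.0000) → pose (2.9298, 2.2185, -0.5354)

(2.9298, 2.2185, -0.5354)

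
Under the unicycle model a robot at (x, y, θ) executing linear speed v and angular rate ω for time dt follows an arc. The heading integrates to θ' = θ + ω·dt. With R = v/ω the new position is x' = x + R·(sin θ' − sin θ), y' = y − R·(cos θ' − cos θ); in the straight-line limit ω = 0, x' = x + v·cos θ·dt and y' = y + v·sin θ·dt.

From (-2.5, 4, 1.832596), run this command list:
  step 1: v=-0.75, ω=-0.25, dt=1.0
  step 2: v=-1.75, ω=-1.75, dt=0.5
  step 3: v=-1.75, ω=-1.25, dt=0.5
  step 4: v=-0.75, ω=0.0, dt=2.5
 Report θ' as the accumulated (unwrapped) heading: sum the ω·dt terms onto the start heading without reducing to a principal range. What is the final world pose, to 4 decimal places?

step 1: θ'=1.5826 (R=3.0000) → pose (-2.3980, 3.2589, 1.5826)
step 2: θ'=0.7076 (R=1.0000) → pose (-2.7479, 2.4872, 0.7076)
step 3: θ'=0.0826 (R=1.4000) → pose (-3.5424, 2.1559, 0.0826)
step 4: θ'=0.0826 (straight) → pose (-5.4110, 2.0012, 0.0826)

(-5.4110, 2.0012, 0.0826)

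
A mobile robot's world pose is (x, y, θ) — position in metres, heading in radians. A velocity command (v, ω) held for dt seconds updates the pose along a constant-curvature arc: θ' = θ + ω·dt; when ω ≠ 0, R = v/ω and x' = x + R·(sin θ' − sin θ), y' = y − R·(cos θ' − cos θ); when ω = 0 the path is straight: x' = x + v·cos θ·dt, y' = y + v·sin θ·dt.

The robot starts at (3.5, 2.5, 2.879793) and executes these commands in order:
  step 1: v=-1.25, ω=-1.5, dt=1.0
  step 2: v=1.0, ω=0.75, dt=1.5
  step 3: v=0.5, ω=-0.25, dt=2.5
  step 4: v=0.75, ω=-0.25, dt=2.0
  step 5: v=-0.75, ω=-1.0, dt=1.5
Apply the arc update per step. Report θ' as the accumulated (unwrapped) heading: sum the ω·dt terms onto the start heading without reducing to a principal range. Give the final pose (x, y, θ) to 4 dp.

(1.9564, 4.7414, -0.1202)

step 1: θ'=1.3798 (R=0.8333) → pose (4.1025, 1.5369, 1.3798)
step 2: θ'=2.5048 (R=1.3333) → pose (3.5862, 2.8620, 2.5048)
step 3: θ'=1.8798 (R=-2.0000) → pose (2.8702, 3.8618, 1.8798)
step 4: θ'=1.3798 (R=-3.0000) → pose (2.7827, 5.3436, 1.3798)
step 5: θ'=-0.1202 (R=0.7500) → pose (1.9564, 4.7414, -0.1202)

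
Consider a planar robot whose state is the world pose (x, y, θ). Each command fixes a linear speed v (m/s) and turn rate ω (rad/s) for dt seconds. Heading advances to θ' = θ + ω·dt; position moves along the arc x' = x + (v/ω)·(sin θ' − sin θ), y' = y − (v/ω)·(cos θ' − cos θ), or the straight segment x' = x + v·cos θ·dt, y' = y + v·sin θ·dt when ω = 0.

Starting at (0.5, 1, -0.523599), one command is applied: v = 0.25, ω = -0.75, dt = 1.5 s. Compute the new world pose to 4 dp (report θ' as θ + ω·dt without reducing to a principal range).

θ' = -0.5236 + -0.75·1.5 = -1.6486
R = v/ω = 0.25/-0.75 = -0.3333
x' = 0.5 + -0.3333·(sin -1.6486 − sin -0.5236) = 0.6657
y' = 1 − -0.3333·(cos -1.6486 − cos -0.5236) = 0.6854

(0.6657, 0.6854, -1.6486)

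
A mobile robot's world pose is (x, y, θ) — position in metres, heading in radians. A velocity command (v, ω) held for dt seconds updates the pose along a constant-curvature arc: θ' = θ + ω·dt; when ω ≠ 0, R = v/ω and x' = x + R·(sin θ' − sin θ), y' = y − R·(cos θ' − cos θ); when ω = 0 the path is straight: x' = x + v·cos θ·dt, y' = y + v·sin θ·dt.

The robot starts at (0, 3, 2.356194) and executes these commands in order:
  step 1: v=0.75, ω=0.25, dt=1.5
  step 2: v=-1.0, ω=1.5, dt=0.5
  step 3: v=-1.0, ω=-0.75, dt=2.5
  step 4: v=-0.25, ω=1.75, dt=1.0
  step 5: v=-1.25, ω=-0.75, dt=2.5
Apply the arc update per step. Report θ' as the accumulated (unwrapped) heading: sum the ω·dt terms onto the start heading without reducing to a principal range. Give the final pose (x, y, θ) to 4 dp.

(3.5284, 0.4902, 1.4812)

step 1: θ'=2.7312 (R=3.0000) → pose (-0.9244, 3.6296, 2.7312)
step 2: θ'=3.4812 (R=-0.6667) → pose (-0.4363, 3.6123, 3.4812)
step 3: θ'=1.6062 (R=1.3333) → pose (1.3403, 2.4023, 1.6062)
step 4: θ'=3.3562 (R=-0.1429) → pose (1.5135, 2.2678, 3.3562)
step 5: θ'=1.4812 (R=1.6667) → pose (3.5284, 0.4902, 1.4812)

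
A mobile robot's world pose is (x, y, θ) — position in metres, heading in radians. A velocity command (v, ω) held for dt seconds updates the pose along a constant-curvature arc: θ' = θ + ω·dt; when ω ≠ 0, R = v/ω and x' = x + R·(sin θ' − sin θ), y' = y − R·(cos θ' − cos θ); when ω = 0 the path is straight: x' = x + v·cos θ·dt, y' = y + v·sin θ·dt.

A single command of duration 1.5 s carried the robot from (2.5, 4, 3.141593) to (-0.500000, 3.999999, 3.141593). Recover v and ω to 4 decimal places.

v = 2.0000, ω = 0.0000

Δθ = 3.141593 − 3.141593 = 0.000000
ω = Δθ/dt = 0.000000/1.5 = 0.0000
ω = 0 → v = (Δx·cos θ + Δy·sin θ)/dt = 2.0000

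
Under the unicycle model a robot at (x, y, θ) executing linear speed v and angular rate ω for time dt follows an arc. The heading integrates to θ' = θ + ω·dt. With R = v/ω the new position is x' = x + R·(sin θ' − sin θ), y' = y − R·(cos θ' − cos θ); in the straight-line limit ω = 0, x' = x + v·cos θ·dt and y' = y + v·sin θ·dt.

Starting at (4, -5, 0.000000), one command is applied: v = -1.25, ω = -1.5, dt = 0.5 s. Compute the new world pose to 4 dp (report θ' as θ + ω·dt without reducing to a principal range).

(3.4320, -4.7764, -0.7500)

θ' = 0.0000 + -1.5·0.5 = -0.7500
R = v/ω = -1.25/-1.5 = 0.8333
x' = 4 + 0.8333·(sin -0.7500 − sin 0.0000) = 3.4320
y' = -5 − 0.8333·(cos -0.7500 − cos 0.0000) = -4.7764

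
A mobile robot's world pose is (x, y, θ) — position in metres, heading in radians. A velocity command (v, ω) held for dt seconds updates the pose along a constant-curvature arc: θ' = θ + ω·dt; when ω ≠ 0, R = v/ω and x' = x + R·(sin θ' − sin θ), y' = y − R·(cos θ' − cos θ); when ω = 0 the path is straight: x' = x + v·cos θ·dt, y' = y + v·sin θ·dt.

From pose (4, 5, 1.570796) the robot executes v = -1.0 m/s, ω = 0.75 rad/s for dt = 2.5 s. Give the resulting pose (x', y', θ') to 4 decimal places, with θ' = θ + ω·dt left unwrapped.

θ' = 1.5708 + 0.75·2.5 = 3.4458
R = v/ω = -1.0/0.75 = -1.3333
x' = 4 + -1.3333·(sin 3.4458 − sin 1.5708) = 5.7327
y' = 5 − -1.3333·(cos 3.4458 − cos 1.5708) = 3.7279

(5.7327, 3.7279, 3.4458)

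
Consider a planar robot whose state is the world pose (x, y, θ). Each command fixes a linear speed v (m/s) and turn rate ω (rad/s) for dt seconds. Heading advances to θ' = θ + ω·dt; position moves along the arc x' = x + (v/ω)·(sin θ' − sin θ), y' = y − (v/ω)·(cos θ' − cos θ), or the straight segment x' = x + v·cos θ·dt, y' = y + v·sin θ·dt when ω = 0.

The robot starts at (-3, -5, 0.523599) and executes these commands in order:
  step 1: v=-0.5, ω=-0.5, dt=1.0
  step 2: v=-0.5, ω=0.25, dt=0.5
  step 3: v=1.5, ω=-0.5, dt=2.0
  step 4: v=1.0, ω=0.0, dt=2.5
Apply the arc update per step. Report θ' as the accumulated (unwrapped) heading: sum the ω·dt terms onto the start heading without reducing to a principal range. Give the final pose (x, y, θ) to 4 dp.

step 1: θ'=0.0236 (R=1.0000) → pose (-3.4764, -5.1337, 0.0236)
step 2: θ'=0.1486 (R=-2.0000) → pose (-3.7253, -5.1552, 0.1486)
step 3: θ'=-0.8514 (R=-3.0000) → pose (-1.0245, -6.1453, -0.8514)
step 4: θ'=-0.8514 (straight) → pose (0.6228, -8.0258, -0.8514)

(0.6228, -8.0258, -0.8514)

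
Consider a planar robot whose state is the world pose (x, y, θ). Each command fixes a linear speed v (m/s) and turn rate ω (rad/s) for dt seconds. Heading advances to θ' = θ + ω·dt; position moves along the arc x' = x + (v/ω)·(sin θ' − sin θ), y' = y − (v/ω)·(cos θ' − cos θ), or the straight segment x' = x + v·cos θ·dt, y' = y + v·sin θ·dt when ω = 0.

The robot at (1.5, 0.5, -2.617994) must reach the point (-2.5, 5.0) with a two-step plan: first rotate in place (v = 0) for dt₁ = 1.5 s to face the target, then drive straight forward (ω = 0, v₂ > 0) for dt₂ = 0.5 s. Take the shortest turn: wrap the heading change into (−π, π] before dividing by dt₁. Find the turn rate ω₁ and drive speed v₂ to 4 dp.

ω₁ = -0.9118, v₂ = 12.0416

heading to target = atan2(5−0.5, -2.5−1.5) = 2.2974
Δθ = wrap(2.2974 − -2.6180) = -1.3678; ω₁ = Δθ/dt₁ = -0.9118
distance = √((-2.5−1.5)² + (5−0.5)²) = 6.0208; v₂ = distance/dt₂ = 12.0416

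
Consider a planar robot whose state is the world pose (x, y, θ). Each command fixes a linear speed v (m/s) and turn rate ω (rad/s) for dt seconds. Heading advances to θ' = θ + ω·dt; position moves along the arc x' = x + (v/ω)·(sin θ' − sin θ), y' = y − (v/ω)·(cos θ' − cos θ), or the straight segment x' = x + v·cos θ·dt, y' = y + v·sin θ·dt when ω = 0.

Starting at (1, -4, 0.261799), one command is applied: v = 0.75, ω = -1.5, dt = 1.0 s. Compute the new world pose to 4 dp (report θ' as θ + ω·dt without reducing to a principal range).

(1.6020, -4.3197, -1.2382)

θ' = 0.2618 + -1.5·1.0 = -1.2382
R = v/ω = 0.75/-1.5 = -0.5000
x' = 1 + -0.5000·(sin -1.2382 − sin 0.2618) = 1.6020
y' = -4 − -0.5000·(cos -1.2382 − cos 0.2618) = -4.3197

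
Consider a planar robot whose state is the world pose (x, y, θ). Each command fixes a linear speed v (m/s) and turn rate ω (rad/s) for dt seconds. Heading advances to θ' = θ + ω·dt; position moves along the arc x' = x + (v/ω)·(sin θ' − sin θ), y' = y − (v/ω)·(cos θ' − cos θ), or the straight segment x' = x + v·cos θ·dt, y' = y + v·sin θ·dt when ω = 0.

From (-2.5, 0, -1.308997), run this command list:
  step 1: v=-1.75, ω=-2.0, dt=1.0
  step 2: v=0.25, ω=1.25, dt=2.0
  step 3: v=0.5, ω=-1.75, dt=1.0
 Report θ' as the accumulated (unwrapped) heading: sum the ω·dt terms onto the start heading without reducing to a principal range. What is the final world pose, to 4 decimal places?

step 1: θ'=-3.3090 (R=0.8750) → pose (-1.5090, 1.0892, -3.3090)
step 2: θ'=-0.8090 (R=0.2000) → pose (-1.6871, 0.7540, -0.8090)
step 3: θ'=-2.5590 (R=-0.2857) → pose (-1.7366, 0.3182, -2.5590)

(-1.7366, 0.3182, -2.5590)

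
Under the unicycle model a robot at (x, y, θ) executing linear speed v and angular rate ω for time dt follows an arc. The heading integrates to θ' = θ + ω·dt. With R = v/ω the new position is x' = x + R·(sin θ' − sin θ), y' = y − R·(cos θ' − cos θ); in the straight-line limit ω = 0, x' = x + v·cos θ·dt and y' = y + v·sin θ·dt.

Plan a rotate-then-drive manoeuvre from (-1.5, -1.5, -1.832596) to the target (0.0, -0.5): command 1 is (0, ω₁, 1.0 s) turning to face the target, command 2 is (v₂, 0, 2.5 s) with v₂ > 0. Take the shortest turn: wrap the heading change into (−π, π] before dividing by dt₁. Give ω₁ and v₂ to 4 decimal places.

ω₁ = 2.4206, v₂ = 0.7211

heading to target = atan2(-0.5−-1.5, 0−-1.5) = 0.5880
Δθ = wrap(0.5880 − -1.8326) = 2.4206; ω₁ = Δθ/dt₁ = 2.4206
distance = √((0−-1.5)² + (-0.5−-1.5)²) = 1.8028; v₂ = distance/dt₂ = 0.7211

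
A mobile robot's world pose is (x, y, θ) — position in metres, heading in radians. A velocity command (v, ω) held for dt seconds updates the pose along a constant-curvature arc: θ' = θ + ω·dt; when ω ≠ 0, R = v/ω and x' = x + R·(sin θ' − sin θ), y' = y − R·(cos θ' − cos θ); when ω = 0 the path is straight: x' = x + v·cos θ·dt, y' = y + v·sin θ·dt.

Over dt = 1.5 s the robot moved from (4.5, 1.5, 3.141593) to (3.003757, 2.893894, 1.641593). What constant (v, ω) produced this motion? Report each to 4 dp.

v = 1.5000, ω = -1.0000

Δθ = 1.641593 − 3.141593 = -1.500000
ω = Δθ/dt = -1.500000/1.5 = -1.0000
R = Δx/(sin θ' − sin θ) = -1.5000
v = R·ω = -1.5000·-1.0000 = 1.5000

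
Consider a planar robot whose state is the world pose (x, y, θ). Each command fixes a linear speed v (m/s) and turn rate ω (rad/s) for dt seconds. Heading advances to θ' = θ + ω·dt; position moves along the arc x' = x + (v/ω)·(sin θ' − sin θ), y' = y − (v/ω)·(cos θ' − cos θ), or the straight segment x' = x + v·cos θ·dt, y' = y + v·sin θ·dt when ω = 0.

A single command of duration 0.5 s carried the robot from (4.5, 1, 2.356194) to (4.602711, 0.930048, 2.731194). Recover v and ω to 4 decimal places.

Δθ = 2.731194 − 2.356194 = 0.375000
ω = Δθ/dt = 0.375000/0.5 = 0.7500
R = Δx/(sin θ' − sin θ) = -0.3333
v = R·ω = -0.3333·0.7500 = -0.2500

v = -0.2500, ω = 0.7500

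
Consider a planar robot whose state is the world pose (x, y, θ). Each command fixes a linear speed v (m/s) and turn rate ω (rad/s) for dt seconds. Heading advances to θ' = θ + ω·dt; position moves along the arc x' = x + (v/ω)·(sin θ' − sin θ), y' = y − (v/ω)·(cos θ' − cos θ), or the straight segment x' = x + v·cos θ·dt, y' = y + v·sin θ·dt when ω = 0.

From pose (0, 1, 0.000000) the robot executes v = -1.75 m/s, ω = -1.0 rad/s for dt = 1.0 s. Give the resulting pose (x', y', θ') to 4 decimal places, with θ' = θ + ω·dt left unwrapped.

θ' = 0.0000 + -1.0·1.0 = -1.0000
R = v/ω = -1.75/-1.0 = 1.7500
x' = 0 + 1.7500·(sin -1.0000 − sin 0.0000) = -1.4726
y' = 1 − 1.7500·(cos -1.0000 − cos 0.0000) = 1.8045

(-1.4726, 1.8045, -1.0000)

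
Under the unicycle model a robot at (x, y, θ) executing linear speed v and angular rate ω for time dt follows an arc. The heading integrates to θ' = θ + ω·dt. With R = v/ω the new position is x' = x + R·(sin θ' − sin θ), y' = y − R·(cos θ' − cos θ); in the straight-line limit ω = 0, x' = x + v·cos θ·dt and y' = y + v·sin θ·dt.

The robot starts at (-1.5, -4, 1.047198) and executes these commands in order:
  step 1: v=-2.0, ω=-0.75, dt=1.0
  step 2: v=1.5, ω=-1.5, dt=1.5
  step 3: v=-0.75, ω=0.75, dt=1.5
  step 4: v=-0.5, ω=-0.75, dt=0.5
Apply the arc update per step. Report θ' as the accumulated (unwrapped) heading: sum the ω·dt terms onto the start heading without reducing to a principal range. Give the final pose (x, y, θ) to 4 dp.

step 1: θ'=0.2972 (R=2.6667) → pose (-3.0285, -5.2164, 0.2972)
step 2: θ'=-1.9528 (R=-1.0000) → pose (-1.8077, -6.5454, -1.9528)
step 3: θ'=-0.8278 (R=-1.0000) → pose (-1.9992, -5.4961, -0.8278)
step 4: θ'=-1.2028 (R=0.6667) → pose (-2.1303, -5.2849, -1.2028)

(-2.1303, -5.2849, -1.2028)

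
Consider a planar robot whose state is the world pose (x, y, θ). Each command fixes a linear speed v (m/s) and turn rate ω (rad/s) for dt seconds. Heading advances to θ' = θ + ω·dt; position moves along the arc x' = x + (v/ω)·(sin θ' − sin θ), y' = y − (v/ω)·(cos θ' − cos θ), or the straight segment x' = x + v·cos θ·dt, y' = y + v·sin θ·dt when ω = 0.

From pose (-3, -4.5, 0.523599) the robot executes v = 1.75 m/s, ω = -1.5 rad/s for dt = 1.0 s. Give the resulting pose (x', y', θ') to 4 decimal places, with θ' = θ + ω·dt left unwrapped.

θ' = 0.5236 + -1.5·1.0 = -0.9764
R = v/ω = 1.75/-1.5 = -1.1667
x' = -3 + -1.1667·(sin -0.9764 − sin 0.5236) = -1.4501
y' = -4.5 − -1.1667·(cos -0.9764 − cos 0.5236) = -4.8570

(-1.4501, -4.8570, -0.9764)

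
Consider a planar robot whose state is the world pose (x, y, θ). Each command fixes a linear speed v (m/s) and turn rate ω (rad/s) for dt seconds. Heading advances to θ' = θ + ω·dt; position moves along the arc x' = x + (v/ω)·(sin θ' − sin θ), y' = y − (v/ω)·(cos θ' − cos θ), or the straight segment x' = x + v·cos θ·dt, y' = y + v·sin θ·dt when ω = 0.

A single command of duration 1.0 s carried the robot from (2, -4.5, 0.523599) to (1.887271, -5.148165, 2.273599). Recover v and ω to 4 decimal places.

Δθ = 2.273599 − 0.523599 = 1.750000
ω = Δθ/dt = 1.750000/1.0 = 1.7500
R = −Δy/(cos θ' − cos θ) = -0.4286
v = R·ω = -0.4286·1.7500 = -0.7500

v = -0.7500, ω = 1.7500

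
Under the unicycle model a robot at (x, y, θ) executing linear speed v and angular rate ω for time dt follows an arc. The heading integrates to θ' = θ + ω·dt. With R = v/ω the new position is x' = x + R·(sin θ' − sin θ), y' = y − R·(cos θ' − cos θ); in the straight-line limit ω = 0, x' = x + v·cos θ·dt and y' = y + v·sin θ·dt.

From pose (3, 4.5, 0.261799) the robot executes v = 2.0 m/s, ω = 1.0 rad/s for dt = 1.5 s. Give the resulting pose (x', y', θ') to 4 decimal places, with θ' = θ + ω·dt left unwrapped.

(4.4460, 6.8115, 1.7618)

θ' = 0.2618 + 1.0·1.5 = 1.7618
R = v/ω = 2.0/1.0 = 2.0000
x' = 3 + 2.0000·(sin 1.7618 − sin 0.2618) = 4.4460
y' = 4.5 − 2.0000·(cos 1.7618 − cos 0.2618) = 6.8115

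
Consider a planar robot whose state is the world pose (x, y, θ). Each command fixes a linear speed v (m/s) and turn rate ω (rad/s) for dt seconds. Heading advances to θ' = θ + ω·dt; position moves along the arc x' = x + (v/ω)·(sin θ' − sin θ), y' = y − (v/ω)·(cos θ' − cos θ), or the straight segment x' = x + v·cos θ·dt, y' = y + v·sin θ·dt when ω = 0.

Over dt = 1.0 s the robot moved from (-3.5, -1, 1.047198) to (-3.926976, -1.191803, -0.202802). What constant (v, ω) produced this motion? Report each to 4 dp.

Δθ = -0.202802 − 1.047198 = -1.250000
ω = Δθ/dt = -1.250000/1.0 = -1.2500
R = Δx/(sin θ' − sin θ) = 0.4000
v = R·ω = 0.4000·-1.2500 = -0.5000

v = -0.5000, ω = -1.2500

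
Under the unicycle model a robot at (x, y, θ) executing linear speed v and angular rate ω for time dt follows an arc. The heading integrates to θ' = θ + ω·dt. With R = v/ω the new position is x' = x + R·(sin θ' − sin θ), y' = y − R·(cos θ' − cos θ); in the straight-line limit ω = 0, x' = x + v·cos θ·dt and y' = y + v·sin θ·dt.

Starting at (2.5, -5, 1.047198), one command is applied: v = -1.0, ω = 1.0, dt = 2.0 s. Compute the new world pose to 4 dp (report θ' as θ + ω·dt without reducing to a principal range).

θ' = 1.0472 + 1.0·2.0 = 3.0472
R = v/ω = -1.0/1.0 = -1.0000
x' = 2.5 + -1.0000·(sin 3.0472 − sin 1.0472) = 3.2718
y' = -5 − -1.0000·(cos 3.0472 − cos 1.0472) = -6.4955

(3.2718, -6.4955, 3.0472)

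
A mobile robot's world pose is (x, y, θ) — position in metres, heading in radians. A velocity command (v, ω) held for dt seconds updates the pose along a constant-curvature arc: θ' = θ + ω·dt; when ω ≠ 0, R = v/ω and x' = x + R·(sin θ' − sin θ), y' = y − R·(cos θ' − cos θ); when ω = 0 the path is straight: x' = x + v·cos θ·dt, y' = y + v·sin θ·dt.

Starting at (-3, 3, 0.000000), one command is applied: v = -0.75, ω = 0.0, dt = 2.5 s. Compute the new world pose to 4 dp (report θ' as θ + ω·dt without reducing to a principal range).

(-4.8750, 3.0000, 0.0000)

θ' = 0.0000 + 0.0·2.5 = 0.0000
ω = 0 → straight: x' = -3 + -0.75·cos(0.0000)·2.5 = -4.8750
y' = 3 + -0.75·sin(0.0000)·2.5 = 3.0000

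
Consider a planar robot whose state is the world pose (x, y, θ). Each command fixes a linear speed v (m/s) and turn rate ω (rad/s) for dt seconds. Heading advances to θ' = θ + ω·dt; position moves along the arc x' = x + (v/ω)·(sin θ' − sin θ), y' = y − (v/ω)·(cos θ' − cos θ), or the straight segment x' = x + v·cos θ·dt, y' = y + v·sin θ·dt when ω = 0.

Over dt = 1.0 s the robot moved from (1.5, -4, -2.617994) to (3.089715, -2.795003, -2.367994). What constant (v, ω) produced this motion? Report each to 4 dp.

v = -2.0000, ω = 0.2500

Δθ = -2.367994 − -2.617994 = 0.250000
ω = Δθ/dt = 0.250000/1.0 = 0.2500
R = Δx/(sin θ' − sin θ) = -8.0000
v = R·ω = -8.0000·0.2500 = -2.0000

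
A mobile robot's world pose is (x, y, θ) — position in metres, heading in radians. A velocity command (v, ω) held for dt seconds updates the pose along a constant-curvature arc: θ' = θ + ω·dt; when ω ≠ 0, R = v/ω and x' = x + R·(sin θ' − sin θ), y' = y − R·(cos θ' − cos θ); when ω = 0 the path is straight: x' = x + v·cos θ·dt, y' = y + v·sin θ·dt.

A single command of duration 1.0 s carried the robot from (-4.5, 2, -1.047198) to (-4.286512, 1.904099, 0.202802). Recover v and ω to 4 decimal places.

v = 0.2500, ω = 1.2500

Δθ = 0.202802 − -1.047198 = 1.250000
ω = Δθ/dt = 1.250000/1.0 = 1.2500
R = Δx/(sin θ' − sin θ) = 0.2000
v = R·ω = 0.2000·1.2500 = 0.2500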